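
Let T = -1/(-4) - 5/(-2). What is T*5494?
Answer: 30217/2 ≈ 15109.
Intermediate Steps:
T = 11/4 (T = -1*(-1/4) - 5*(-1/2) = 1/4 + 5/2 = 11/4 ≈ 2.7500)
T*5494 = (11/4)*5494 = 30217/2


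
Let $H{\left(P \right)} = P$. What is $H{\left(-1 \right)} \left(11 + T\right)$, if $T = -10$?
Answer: $-1$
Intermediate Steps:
$H{\left(-1 \right)} \left(11 + T\right) = - (11 - 10) = \left(-1\right) 1 = -1$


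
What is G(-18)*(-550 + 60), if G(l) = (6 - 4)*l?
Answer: 17640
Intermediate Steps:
G(l) = 2*l
G(-18)*(-550 + 60) = (2*(-18))*(-550 + 60) = -36*(-490) = 17640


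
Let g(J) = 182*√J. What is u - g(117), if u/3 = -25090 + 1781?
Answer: -69927 - 546*√13 ≈ -71896.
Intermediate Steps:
u = -69927 (u = 3*(-25090 + 1781) = 3*(-23309) = -69927)
u - g(117) = -69927 - 182*√117 = -69927 - 182*3*√13 = -69927 - 546*√13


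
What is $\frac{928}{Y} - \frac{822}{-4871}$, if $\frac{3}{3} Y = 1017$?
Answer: $\frac{5356262}{4953807} \approx 1.0812$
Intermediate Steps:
$Y = 1017$
$\frac{928}{Y} - \frac{822}{-4871} = \frac{928}{1017} - \frac{822}{-4871} = 928 \cdot \frac{1}{1017} - - \frac{822}{4871} = \frac{928}{1017} + \frac{822}{4871} = \frac{5356262}{4953807}$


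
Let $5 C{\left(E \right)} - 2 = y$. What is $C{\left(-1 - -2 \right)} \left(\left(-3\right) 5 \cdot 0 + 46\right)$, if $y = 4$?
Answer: $\frac{276}{5} \approx 55.2$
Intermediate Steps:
$C{\left(E \right)} = \frac{6}{5}$ ($C{\left(E \right)} = \frac{2}{5} + \frac{1}{5} \cdot 4 = \frac{2}{5} + \frac{4}{5} = \frac{6}{5}$)
$C{\left(-1 - -2 \right)} \left(\left(-3\right) 5 \cdot 0 + 46\right) = \frac{6 \left(\left(-3\right) 5 \cdot 0 + 46\right)}{5} = \frac{6 \left(\left(-15\right) 0 + 46\right)}{5} = \frac{6 \left(0 + 46\right)}{5} = \frac{6}{5} \cdot 46 = \frac{276}{5}$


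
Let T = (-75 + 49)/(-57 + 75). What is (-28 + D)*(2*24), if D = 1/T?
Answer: -17904/13 ≈ -1377.2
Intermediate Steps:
T = -13/9 (T = -26/18 = -26*1/18 = -13/9 ≈ -1.4444)
D = -9/13 (D = 1/(-13/9) = -9/13 ≈ -0.69231)
(-28 + D)*(2*24) = (-28 - 9/13)*(2*24) = -373/13*48 = -17904/13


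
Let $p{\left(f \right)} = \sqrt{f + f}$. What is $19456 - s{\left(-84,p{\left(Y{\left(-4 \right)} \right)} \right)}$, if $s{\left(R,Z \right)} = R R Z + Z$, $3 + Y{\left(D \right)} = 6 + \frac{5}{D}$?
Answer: $19456 - \frac{7057 \sqrt{14}}{2} \approx 6253.6$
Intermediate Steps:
$Y{\left(D \right)} = 3 + \frac{5}{D}$ ($Y{\left(D \right)} = -3 + \left(6 + \frac{5}{D}\right) = 3 + \frac{5}{D}$)
$p{\left(f \right)} = \sqrt{2} \sqrt{f}$ ($p{\left(f \right)} = \sqrt{2 f} = \sqrt{2} \sqrt{f}$)
$s{\left(R,Z \right)} = Z + Z R^{2}$ ($s{\left(R,Z \right)} = R^{2} Z + Z = Z R^{2} + Z = Z + Z R^{2}$)
$19456 - s{\left(-84,p{\left(Y{\left(-4 \right)} \right)} \right)} = 19456 - \sqrt{2} \sqrt{3 + \frac{5}{-4}} \left(1 + \left(-84\right)^{2}\right) = 19456 - \sqrt{2} \sqrt{3 + 5 \left(- \frac{1}{4}\right)} \left(1 + 7056\right) = 19456 - \sqrt{2} \sqrt{3 - \frac{5}{4}} \cdot 7057 = 19456 - \sqrt{2} \sqrt{\frac{7}{4}} \cdot 7057 = 19456 - \sqrt{2} \frac{\sqrt{7}}{2} \cdot 7057 = 19456 - \frac{\sqrt{14}}{2} \cdot 7057 = 19456 - \frac{7057 \sqrt{14}}{2}$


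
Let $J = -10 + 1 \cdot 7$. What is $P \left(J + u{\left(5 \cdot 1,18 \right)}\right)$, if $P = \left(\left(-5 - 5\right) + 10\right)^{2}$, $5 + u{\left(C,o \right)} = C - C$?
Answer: $0$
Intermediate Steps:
$u{\left(C,o \right)} = -5$ ($u{\left(C,o \right)} = -5 + \left(C - C\right) = -5 + 0 = -5$)
$P = 0$ ($P = \left(\left(-5 - 5\right) + 10\right)^{2} = \left(-10 + 10\right)^{2} = 0^{2} = 0$)
$J = -3$ ($J = -10 + 7 = -3$)
$P \left(J + u{\left(5 \cdot 1,18 \right)}\right) = 0 \left(-3 - 5\right) = 0 \left(-8\right) = 0$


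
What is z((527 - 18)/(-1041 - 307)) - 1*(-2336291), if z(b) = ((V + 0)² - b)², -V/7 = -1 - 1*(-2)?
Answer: 4249714087985/1817104 ≈ 2.3387e+6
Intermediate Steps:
V = -7 (V = -7*(-1 - 1*(-2)) = -7*(-1 + 2) = -7*1 = -7)
z(b) = (49 - b)² (z(b) = ((-7 + 0)² - b)² = ((-7)² - b)² = (49 - b)²)
z((527 - 18)/(-1041 - 307)) - 1*(-2336291) = (-49 + (527 - 18)/(-1041 - 307))² - 1*(-2336291) = (-49 + 509/(-1348))² + 2336291 = (-49 + 509*(-1/1348))² + 2336291 = (-49 - 509/1348)² + 2336291 = (-66561/1348)² + 2336291 = 4430366721/1817104 + 2336291 = 4249714087985/1817104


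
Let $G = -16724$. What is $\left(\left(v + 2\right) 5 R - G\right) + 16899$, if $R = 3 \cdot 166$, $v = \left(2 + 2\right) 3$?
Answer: $68483$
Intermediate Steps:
$v = 12$ ($v = 4 \cdot 3 = 12$)
$R = 498$
$\left(\left(v + 2\right) 5 R - G\right) + 16899 = \left(\left(12 + 2\right) 5 \cdot 498 - -16724\right) + 16899 = \left(14 \cdot 5 \cdot 498 + 16724\right) + 16899 = \left(70 \cdot 498 + 16724\right) + 16899 = \left(34860 + 16724\right) + 16899 = 51584 + 16899 = 68483$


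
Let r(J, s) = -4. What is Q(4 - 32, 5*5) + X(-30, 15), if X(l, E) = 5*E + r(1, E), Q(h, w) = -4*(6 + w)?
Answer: -53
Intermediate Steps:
Q(h, w) = -24 - 4*w
X(l, E) = -4 + 5*E (X(l, E) = 5*E - 4 = -4 + 5*E)
Q(4 - 32, 5*5) + X(-30, 15) = (-24 - 20*5) + (-4 + 5*15) = (-24 - 4*25) + (-4 + 75) = (-24 - 100) + 71 = -124 + 71 = -53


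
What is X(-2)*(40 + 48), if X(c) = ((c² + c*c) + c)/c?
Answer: -264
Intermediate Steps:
X(c) = (c + 2*c²)/c (X(c) = ((c² + c²) + c)/c = (2*c² + c)/c = (c + 2*c²)/c)
X(-2)*(40 + 48) = (1 + 2*(-2))*(40 + 48) = (1 - 4)*88 = -3*88 = -264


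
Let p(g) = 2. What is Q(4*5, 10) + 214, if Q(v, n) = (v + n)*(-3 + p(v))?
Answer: 184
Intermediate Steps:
Q(v, n) = -n - v (Q(v, n) = (v + n)*(-3 + 2) = (n + v)*(-1) = -n - v)
Q(4*5, 10) + 214 = (-1*10 - 4*5) + 214 = (-10 - 1*20) + 214 = (-10 - 20) + 214 = -30 + 214 = 184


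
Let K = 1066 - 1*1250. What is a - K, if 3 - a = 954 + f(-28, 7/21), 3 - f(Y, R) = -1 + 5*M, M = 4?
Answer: -751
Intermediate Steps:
f(Y, R) = -16 (f(Y, R) = 3 - (-1 + 5*4) = 3 - (-1 + 20) = 3 - 1*19 = 3 - 19 = -16)
K = -184 (K = 1066 - 1250 = -184)
a = -935 (a = 3 - (954 - 16) = 3 - 1*938 = 3 - 938 = -935)
a - K = -935 - 1*(-184) = -935 + 184 = -751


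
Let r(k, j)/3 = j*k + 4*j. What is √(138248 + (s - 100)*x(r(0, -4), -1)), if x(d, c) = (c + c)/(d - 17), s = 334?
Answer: 2*√864095/5 ≈ 371.83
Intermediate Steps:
r(k, j) = 12*j + 3*j*k (r(k, j) = 3*(j*k + 4*j) = 3*(4*j + j*k) = 12*j + 3*j*k)
x(d, c) = 2*c/(-17 + d) (x(d, c) = (2*c)/(-17 + d) = 2*c/(-17 + d))
√(138248 + (s - 100)*x(r(0, -4), -1)) = √(138248 + (334 - 100)*(2*(-1)/(-17 + 3*(-4)*(4 + 0)))) = √(138248 + 234*(2*(-1)/(-17 + 3*(-4)*4))) = √(138248 + 234*(2*(-1)/(-17 - 48))) = √(138248 + 234*(2*(-1)/(-65))) = √(138248 + 234*(2*(-1)*(-1/65))) = √(138248 + 234*(2/65)) = √(138248 + 36/5) = √(691276/5) = 2*√864095/5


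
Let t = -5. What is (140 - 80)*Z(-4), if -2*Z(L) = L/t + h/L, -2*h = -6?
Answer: -3/2 ≈ -1.5000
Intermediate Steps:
h = 3 (h = -½*(-6) = 3)
Z(L) = -3/(2*L) + L/10 (Z(L) = -(L/(-5) + 3/L)/2 = -(L*(-⅕) + 3/L)/2 = -(-L/5 + 3/L)/2 = -(3/L - L/5)/2 = -3/(2*L) + L/10)
(140 - 80)*Z(-4) = (140 - 80)*((⅒)*(-15 + (-4)²)/(-4)) = 60*((⅒)*(-¼)*(-15 + 16)) = 60*((⅒)*(-¼)*1) = 60*(-1/40) = -3/2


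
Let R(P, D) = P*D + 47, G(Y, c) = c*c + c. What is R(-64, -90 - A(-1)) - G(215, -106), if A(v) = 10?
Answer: -4683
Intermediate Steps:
G(Y, c) = c + c**2 (G(Y, c) = c**2 + c = c + c**2)
R(P, D) = 47 + D*P (R(P, D) = D*P + 47 = 47 + D*P)
R(-64, -90 - A(-1)) - G(215, -106) = (47 + (-90 - 1*10)*(-64)) - (-106)*(1 - 106) = (47 + (-90 - 10)*(-64)) - (-106)*(-105) = (47 - 100*(-64)) - 1*11130 = (47 + 6400) - 11130 = 6447 - 11130 = -4683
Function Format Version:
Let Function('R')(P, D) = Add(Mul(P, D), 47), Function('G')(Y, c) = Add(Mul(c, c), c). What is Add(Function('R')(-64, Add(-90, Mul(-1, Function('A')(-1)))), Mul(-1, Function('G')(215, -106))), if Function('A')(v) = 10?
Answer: -4683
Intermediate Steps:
Function('G')(Y, c) = Add(c, Pow(c, 2)) (Function('G')(Y, c) = Add(Pow(c, 2), c) = Add(c, Pow(c, 2)))
Function('R')(P, D) = Add(47, Mul(D, P)) (Function('R')(P, D) = Add(Mul(D, P), 47) = Add(47, Mul(D, P)))
Add(Function('R')(-64, Add(-90, Mul(-1, Function('A')(-1)))), Mul(-1, Function('G')(215, -106))) = Add(Add(47, Mul(Add(-90, Mul(-1, 10)), -64)), Mul(-1, Mul(-106, Add(1, -106)))) = Add(Add(47, Mul(Add(-90, -10), -64)), Mul(-1, Mul(-106, -105))) = Add(Add(47, Mul(-100, -64)), Mul(-1, 11130)) = Add(Add(47, 6400), -11130) = Add(6447, -11130) = -4683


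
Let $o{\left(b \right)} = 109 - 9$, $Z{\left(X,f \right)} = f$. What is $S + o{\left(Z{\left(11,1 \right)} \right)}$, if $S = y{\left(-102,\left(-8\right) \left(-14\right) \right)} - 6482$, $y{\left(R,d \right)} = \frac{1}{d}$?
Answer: $- \frac{714783}{112} \approx -6382.0$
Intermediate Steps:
$o{\left(b \right)} = 100$ ($o{\left(b \right)} = 109 - 9 = 100$)
$S = - \frac{725983}{112}$ ($S = \frac{1}{\left(-8\right) \left(-14\right)} - 6482 = \frac{1}{112} - 6482 = - \frac{725983}{112} \approx -6482.0$)
$S + o{\left(Z{\left(11,1 \right)} \right)} = - \frac{725983}{112} + 100 = - \frac{714783}{112}$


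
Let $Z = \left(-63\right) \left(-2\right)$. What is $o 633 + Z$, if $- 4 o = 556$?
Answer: $-87861$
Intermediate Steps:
$Z = 126$
$o = -139$ ($o = \left(- \frac{1}{4}\right) 556 = -139$)
$o 633 + Z = \left(-139\right) 633 + 126 = -87987 + 126 = -87861$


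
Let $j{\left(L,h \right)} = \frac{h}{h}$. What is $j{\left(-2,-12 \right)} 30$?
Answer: $30$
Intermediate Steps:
$j{\left(L,h \right)} = 1$
$j{\left(-2,-12 \right)} 30 = 1 \cdot 30 = 30$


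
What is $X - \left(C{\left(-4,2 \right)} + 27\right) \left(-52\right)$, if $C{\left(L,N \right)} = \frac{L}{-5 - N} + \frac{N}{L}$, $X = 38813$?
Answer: $\frac{281545}{7} \approx 40221.0$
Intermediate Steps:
$X - \left(C{\left(-4,2 \right)} + 27\right) \left(-52\right) = 38813 - \left(\frac{2^{2} - \left(-4\right)^{2} + 5 \cdot 2}{\left(-4\right) \left(5 + 2\right)} + 27\right) \left(-52\right) = 38813 - \left(- \frac{4 - 16 + 10}{4 \cdot 7} + 27\right) \left(-52\right) = 38813 - \left(\left(- \frac{1}{4}\right) \frac{1}{7} \left(4 - 16 + 10\right) + 27\right) \left(-52\right) = 38813 - \left(\left(- \frac{1}{4}\right) \frac{1}{7} \left(-2\right) + 27\right) \left(-52\right) = 38813 - \left(\frac{1}{14} + 27\right) \left(-52\right) = 38813 - \frac{379}{14} \left(-52\right) = 38813 - - \frac{9854}{7} = 38813 + \frac{9854}{7} = \frac{281545}{7}$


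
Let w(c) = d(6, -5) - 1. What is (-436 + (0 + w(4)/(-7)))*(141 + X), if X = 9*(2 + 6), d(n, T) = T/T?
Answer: -92868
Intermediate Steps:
d(n, T) = 1
w(c) = 0 (w(c) = 1 - 1 = 0)
X = 72 (X = 9*8 = 72)
(-436 + (0 + w(4)/(-7)))*(141 + X) = (-436 + (0 + 0/(-7)))*(141 + 72) = (-436 + (0 + 0*(-⅐)))*213 = (-436 + (0 + 0))*213 = (-436 + 0)*213 = -436*213 = -92868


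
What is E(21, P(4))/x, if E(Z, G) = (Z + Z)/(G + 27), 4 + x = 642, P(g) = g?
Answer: 21/9889 ≈ 0.0021236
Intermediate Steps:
x = 638 (x = -4 + 642 = 638)
E(Z, G) = 2*Z/(27 + G) (E(Z, G) = (2*Z)/(27 + G) = 2*Z/(27 + G))
E(21, P(4))/x = (2*21/(27 + 4))/638 = (2*21/31)*(1/638) = (2*21*(1/31))*(1/638) = (42/31)*(1/638) = 21/9889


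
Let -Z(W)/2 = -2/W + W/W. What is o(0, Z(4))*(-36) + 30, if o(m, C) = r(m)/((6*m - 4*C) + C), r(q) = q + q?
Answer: 30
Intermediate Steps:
Z(W) = -2 + 4/W (Z(W) = -2*(-2/W + W/W) = -2*(-2/W + 1) = -2*(1 - 2/W) = -2 + 4/W)
r(q) = 2*q
o(m, C) = 2*m/(-3*C + 6*m) (o(m, C) = (2*m)/((6*m - 4*C) + C) = (2*m)/((-4*C + 6*m) + C) = (2*m)/(-3*C + 6*m) = 2*m/(-3*C + 6*m))
o(0, Z(4))*(-36) + 30 = ((2/3)*0/(-(-2 + 4/4) + 2*0))*(-36) + 30 = ((2/3)*0/(-(-2 + 4*(1/4)) + 0))*(-36) + 30 = ((2/3)*0/(-(-2 + 1) + 0))*(-36) + 30 = ((2/3)*0/(-1*(-1) + 0))*(-36) + 30 = ((2/3)*0/(1 + 0))*(-36) + 30 = ((2/3)*0/1)*(-36) + 30 = ((2/3)*0*1)*(-36) + 30 = 0*(-36) + 30 = 0 + 30 = 30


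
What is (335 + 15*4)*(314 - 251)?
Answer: 24885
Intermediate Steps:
(335 + 15*4)*(314 - 251) = (335 + 60)*63 = 395*63 = 24885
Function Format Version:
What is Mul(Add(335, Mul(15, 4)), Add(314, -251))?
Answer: 24885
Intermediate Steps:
Mul(Add(335, Mul(15, 4)), Add(314, -251)) = Mul(Add(335, 60), 63) = Mul(395, 63) = 24885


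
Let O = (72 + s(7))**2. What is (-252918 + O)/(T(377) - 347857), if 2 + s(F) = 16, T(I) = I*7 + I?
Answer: 245522/344841 ≈ 0.71199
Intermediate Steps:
T(I) = 8*I (T(I) = 7*I + I = 8*I)
s(F) = 14 (s(F) = -2 + 16 = 14)
O = 7396 (O = (72 + 14)**2 = 86**2 = 7396)
(-252918 + O)/(T(377) - 347857) = (-252918 + 7396)/(8*377 - 347857) = -245522/(3016 - 347857) = -245522/(-344841) = -245522*(-1/344841) = 245522/344841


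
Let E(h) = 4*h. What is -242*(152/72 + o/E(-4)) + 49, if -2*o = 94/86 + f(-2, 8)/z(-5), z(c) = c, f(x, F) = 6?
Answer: -14275033/30960 ≈ -461.08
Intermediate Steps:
o = 23/430 (o = -(94/86 + 6/(-5))/2 = -(94*(1/86) + 6*(-⅕))/2 = -(47/43 - 6/5)/2 = -½*(-23/215) = 23/430 ≈ 0.053488)
-242*(152/72 + o/E(-4)) + 49 = -242*(152/72 + 23/(430*((4*(-4))))) + 49 = -242*(152*(1/72) + (23/430)/(-16)) + 49 = -242*(19/9 + (23/430)*(-1/16)) + 49 = -242*(19/9 - 23/6880) + 49 = -242*130513/61920 + 49 = -15792073/30960 + 49 = -14275033/30960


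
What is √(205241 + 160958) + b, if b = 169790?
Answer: 169790 + √366199 ≈ 1.7040e+5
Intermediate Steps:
√(205241 + 160958) + b = √(205241 + 160958) + 169790 = √366199 + 169790 = 169790 + √366199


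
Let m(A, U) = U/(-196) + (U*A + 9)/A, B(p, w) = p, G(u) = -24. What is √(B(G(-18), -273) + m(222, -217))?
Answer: I*√64358133/518 ≈ 15.487*I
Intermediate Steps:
m(A, U) = -U/196 + (9 + A*U)/A (m(A, U) = U*(-1/196) + (A*U + 9)/A = -U/196 + (9 + A*U)/A)
√(B(G(-18), -273) + m(222, -217)) = √(-24 + (9/222 + (195/196)*(-217))) = √(-24 + (9*(1/222) - 6045/28)) = √(-24 + (3/74 - 6045/28)) = √(-24 - 223623/1036) = √(-248487/1036) = I*√64358133/518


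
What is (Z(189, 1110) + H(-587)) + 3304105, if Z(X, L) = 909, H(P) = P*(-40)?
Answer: 3328494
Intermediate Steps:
H(P) = -40*P
(Z(189, 1110) + H(-587)) + 3304105 = (909 - 40*(-587)) + 3304105 = (909 + 23480) + 3304105 = 24389 + 3304105 = 3328494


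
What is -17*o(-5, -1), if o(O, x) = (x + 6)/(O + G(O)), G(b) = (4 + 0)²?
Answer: -85/11 ≈ -7.7273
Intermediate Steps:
G(b) = 16 (G(b) = 4² = 16)
o(O, x) = (6 + x)/(16 + O) (o(O, x) = (x + 6)/(O + 16) = (6 + x)/(16 + O))
-17*o(-5, -1) = -17*(6 - 1)/(16 - 5) = -17*5/11 = -85/11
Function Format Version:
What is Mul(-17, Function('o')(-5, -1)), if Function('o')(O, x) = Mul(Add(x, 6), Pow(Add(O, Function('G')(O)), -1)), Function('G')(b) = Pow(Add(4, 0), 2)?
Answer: Rational(-85, 11) ≈ -7.7273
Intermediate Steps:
Function('G')(b) = 16 (Function('G')(b) = Pow(4, 2) = 16)
Function('o')(O, x) = Mul(Pow(Add(16, O), -1), Add(6, x)) (Function('o')(O, x) = Mul(Add(x, 6), Pow(Add(O, 16), -1)) = Mul(Add(6, x), Pow(Add(16, O), -1)) = Mul(Pow(Add(16, O), -1), Add(6, x)))
Mul(-17, Function('o')(-5, -1)) = Mul(-17, Mul(Pow(Add(16, -5), -1), Add(6, -1))) = Mul(-17, Mul(Pow(11, -1), 5)) = Mul(-17, Mul(Rational(1, 11), 5)) = Mul(-17, Rational(5, 11)) = Rational(-85, 11)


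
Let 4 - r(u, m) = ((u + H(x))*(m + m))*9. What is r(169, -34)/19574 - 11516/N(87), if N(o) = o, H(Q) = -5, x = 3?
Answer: -108340910/851469 ≈ -127.24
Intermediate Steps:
r(u, m) = 4 - 18*m*(-5 + u) (r(u, m) = 4 - (u - 5)*(m + m)*9 = 4 - (-5 + u)*(2*m)*9 = 4 - 2*m*(-5 + u)*9 = 4 - 18*m*(-5 + u))
r(169, -34)/19574 - 11516/N(87) = (4 + 90*(-34) - 18*(-34)*169)/19574 - 11516/87 = (4 - 3060 + 103428)*(1/19574) - 11516*1/87 = 100372*(1/19574) - 11516/87 = 50186/9787 - 11516/87 = -108340910/851469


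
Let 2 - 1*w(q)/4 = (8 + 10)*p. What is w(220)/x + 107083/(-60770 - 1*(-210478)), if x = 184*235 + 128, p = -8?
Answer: 45494279/62428236 ≈ 0.72875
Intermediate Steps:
w(q) = 584 (w(q) = 8 - 4*(8 + 10)*(-8) = 8 - 72*(-8) = 8 - 4*(-144) = 8 + 576 = 584)
x = 43368 (x = 43240 + 128 = 43368)
w(220)/x + 107083/(-60770 - 1*(-210478)) = 584/43368 + 107083/(-60770 - 1*(-210478)) = 584*(1/43368) + 107083/(-60770 + 210478) = 73/5421 + 107083/149708 = 45494279/62428236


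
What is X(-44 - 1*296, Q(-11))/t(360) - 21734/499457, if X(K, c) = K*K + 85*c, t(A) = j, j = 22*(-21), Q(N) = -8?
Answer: -4100545682/16482081 ≈ -248.79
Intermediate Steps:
j = -462
t(A) = -462
X(K, c) = K² + 85*c
X(-44 - 1*296, Q(-11))/t(360) - 21734/499457 = ((-44 - 1*296)² + 85*(-8))/(-462) - 21734/499457 = ((-44 - 296)² - 680)*(-1/462) - 21734*1/499457 = ((-340)² - 680)*(-1/462) - 21734/499457 = (115600 - 680)*(-1/462) - 21734/499457 = 114920*(-1/462) - 21734/499457 = -57460/231 - 21734/499457 = -4100545682/16482081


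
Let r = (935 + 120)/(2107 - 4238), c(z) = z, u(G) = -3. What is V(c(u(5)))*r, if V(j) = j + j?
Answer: 6330/2131 ≈ 2.9704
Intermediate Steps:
V(j) = 2*j
r = -1055/2131 (r = 1055/(-2131) = 1055*(-1/2131) = -1055/2131 ≈ -0.49507)
V(c(u(5)))*r = (2*(-3))*(-1055/2131) = -6*(-1055/2131) = 6330/2131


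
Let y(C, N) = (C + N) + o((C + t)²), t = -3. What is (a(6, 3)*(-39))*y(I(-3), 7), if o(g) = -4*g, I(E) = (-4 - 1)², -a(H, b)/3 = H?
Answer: -1336608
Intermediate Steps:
a(H, b) = -3*H
I(E) = 25 (I(E) = (-5)² = 25)
y(C, N) = C + N - 4*(-3 + C)² (y(C, N) = (C + N) - 4*(C - 3)² = (C + N) - 4*(-3 + C)² = C + N - 4*(-3 + C)²)
(a(6, 3)*(-39))*y(I(-3), 7) = (-3*6*(-39))*(25 + 7 - 4*(-3 + 25)²) = (-18*(-39))*(25 + 7 - 4*22²) = 702*(25 + 7 - 4*484) = 702*(25 + 7 - 1936) = 702*(-1904) = -1336608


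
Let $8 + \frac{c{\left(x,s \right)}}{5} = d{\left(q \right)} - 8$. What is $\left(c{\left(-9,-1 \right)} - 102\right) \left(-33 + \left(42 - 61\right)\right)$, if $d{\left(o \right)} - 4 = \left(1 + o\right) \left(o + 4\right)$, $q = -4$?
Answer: $8424$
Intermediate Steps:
$d{\left(o \right)} = 4 + \left(1 + o\right) \left(4 + o\right)$ ($d{\left(o \right)} = 4 + \left(1 + o\right) \left(o + 4\right) = 4 + \left(1 + o\right) \left(4 + o\right)$)
$c{\left(x,s \right)} = -60$ ($c{\left(x,s \right)} = -40 + 5 \left(\left(8 + \left(-4\right)^{2} + 5 \left(-4\right)\right) - 8\right) = -40 + 5 \left(\left(8 + 16 - 20\right) - 8\right) = -40 + 5 \left(4 - 8\right) = -40 + 5 \left(-4\right) = -40 - 20 = -60$)
$\left(c{\left(-9,-1 \right)} - 102\right) \left(-33 + \left(42 - 61\right)\right) = \left(-60 - 102\right) \left(-33 + \left(42 - 61\right)\right) = - 162 \left(-33 + \left(42 - 61\right)\right) = - 162 \left(-33 - 19\right) = \left(-162\right) \left(-52\right) = 8424$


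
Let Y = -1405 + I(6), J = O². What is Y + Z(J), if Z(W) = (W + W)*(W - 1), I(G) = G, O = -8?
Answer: 6665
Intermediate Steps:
J = 64 (J = (-8)² = 64)
Z(W) = 2*W*(-1 + W) (Z(W) = (2*W)*(-1 + W) = 2*W*(-1 + W))
Y = -1399 (Y = -1405 + 6 = -1399)
Y + Z(J) = -1399 + 2*64*(-1 + 64) = -1399 + 2*64*63 = -1399 + 8064 = 6665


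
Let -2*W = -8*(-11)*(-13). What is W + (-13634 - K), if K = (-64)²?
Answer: -17158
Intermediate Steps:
K = 4096
W = 572 (W = -(-8*(-11))*(-13)/2 = -44*(-13) = -½*(-1144) = 572)
W + (-13634 - K) = 572 + (-13634 - 1*4096) = 572 + (-13634 - 4096) = 572 - 17730 = -17158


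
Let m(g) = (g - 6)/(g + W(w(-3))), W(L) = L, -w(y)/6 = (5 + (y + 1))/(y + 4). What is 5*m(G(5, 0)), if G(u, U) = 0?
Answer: 5/3 ≈ 1.6667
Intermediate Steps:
w(y) = -6*(6 + y)/(4 + y) (w(y) = -6*(5 + (y + 1))/(y + 4) = -6*(5 + (1 + y))/(4 + y) = -6*(6 + y)/(4 + y))
m(g) = (-6 + g)/(-18 + g) (m(g) = (g - 6)/(g + 6*(-6 - 1*(-3))/(4 - 3)) = (-6 + g)/(g + 6*(-6 + 3)/1) = (-6 + g)/(g + 6*1*(-3)) = (-6 + g)/(g - 18) = (-6 + g)/(-18 + g))
5*m(G(5, 0)) = 5*((-6 + 0)/(-18 + 0)) = 5*(-6/(-18)) = 5*(-1/18*(-6)) = 5*(⅓) = 5/3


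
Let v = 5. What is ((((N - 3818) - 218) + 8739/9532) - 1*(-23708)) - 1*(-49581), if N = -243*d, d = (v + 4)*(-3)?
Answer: 722667787/9532 ≈ 75815.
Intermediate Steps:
d = -27 (d = (5 + 4)*(-3) = 9*(-3) = -27)
N = 6561 (N = -243*(-27) = 6561)
((((N - 3818) - 218) + 8739/9532) - 1*(-23708)) - 1*(-49581) = ((((6561 - 3818) - 218) + 8739/9532) - 1*(-23708)) - 1*(-49581) = (((2743 - 218) + 8739*(1/9532)) + 23708) + 49581 = ((2525 + 8739/9532) + 23708) + 49581 = (24077039/9532 + 23708) + 49581 = 250061695/9532 + 49581 = 722667787/9532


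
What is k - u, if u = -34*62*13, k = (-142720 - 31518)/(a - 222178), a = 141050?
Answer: 1111702975/40564 ≈ 27406.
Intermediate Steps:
k = 87119/40564 (k = (-142720 - 31518)/(141050 - 222178) = -174238/(-81128) = -174238*(-1/81128) = 87119/40564 ≈ 2.1477)
u = -27404 (u = -2108*13 = -27404)
k - u = 87119/40564 - 1*(-27404) = 87119/40564 + 27404 = 1111702975/40564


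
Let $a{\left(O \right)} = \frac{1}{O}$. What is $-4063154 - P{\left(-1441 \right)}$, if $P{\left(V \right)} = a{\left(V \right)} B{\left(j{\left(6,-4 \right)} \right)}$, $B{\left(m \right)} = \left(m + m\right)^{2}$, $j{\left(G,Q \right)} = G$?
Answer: $- \frac{5855004770}{1441} \approx -4.0632 \cdot 10^{6}$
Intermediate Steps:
$B{\left(m \right)} = 4 m^{2}$ ($B{\left(m \right)} = \left(2 m\right)^{2} = 4 m^{2}$)
$P{\left(V \right)} = \frac{144}{V}$ ($P{\left(V \right)} = \frac{4 \cdot 6^{2}}{V} = \frac{4 \cdot 36}{V} = \frac{1}{V} 144 = \frac{144}{V}$)
$-4063154 - P{\left(-1441 \right)} = -4063154 - \frac{144}{-1441} = -4063154 - 144 \left(- \frac{1}{1441}\right) = -4063154 - - \frac{144}{1441} = -4063154 + \frac{144}{1441} = - \frac{5855004770}{1441}$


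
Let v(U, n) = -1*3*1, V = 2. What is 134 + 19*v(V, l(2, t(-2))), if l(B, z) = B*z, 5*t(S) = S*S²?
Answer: 77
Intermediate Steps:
t(S) = S³/5 (t(S) = (S*S²)/5 = S³/5)
v(U, n) = -3 (v(U, n) = -3*1 = -3)
134 + 19*v(V, l(2, t(-2))) = 134 + 19*(-3) = 134 - 57 = 77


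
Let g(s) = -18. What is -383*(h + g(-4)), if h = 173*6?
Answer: -390660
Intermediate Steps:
h = 1038
-383*(h + g(-4)) = -383*(1038 - 18) = -383*1020 = -390660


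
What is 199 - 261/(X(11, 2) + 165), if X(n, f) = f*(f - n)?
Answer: 9664/49 ≈ 197.22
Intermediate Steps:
199 - 261/(X(11, 2) + 165) = 199 - 261/(2*(2 - 1*11) + 165) = 199 - 261/(2*(2 - 11) + 165) = 199 - 261/(2*(-9) + 165) = 199 - 261/(-18 + 165) = 199 - 261/147 = 199 + (1/147)*(-261) = 199 - 87/49 = 9664/49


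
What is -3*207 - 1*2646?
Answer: -3267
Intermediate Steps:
-3*207 - 1*2646 = -621 - 2646 = -3267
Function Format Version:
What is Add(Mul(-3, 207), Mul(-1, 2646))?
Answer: -3267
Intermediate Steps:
Add(Mul(-3, 207), Mul(-1, 2646)) = Add(-621, -2646) = -3267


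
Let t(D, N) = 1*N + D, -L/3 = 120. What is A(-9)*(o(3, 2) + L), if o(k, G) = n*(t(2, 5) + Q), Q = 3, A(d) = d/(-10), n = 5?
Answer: -279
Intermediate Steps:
A(d) = -d/10 (A(d) = d*(-⅒) = -d/10)
L = -360 (L = -3*120 = -360)
t(D, N) = D + N (t(D, N) = N + D = D + N)
o(k, G) = 50 (o(k, G) = 5*((2 + 5) + 3) = 5*(7 + 3) = 5*10 = 50)
A(-9)*(o(3, 2) + L) = (-⅒*(-9))*(50 - 360) = (9/10)*(-310) = -279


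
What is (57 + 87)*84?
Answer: 12096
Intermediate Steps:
(57 + 87)*84 = 144*84 = 12096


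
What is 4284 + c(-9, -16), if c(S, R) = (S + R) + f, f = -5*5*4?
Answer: 4159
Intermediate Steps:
f = -100 (f = -25*4 = -100)
c(S, R) = -100 + R + S (c(S, R) = (S + R) - 100 = (R + S) - 100 = -100 + R + S)
4284 + c(-9, -16) = 4284 + (-100 - 16 - 9) = 4284 - 125 = 4159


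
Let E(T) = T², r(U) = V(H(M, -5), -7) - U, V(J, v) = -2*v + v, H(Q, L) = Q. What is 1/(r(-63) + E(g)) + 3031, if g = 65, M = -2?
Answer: 13018146/4295 ≈ 3031.0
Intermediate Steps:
V(J, v) = -v
r(U) = 7 - U (r(U) = -1*(-7) - U = 7 - U)
1/(r(-63) + E(g)) + 3031 = 1/((7 - 1*(-63)) + 65²) + 3031 = 1/((7 + 63) + 4225) + 3031 = 1/(70 + 4225) + 3031 = 1/4295 + 3031 = 13018146/4295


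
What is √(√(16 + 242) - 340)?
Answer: √(-340 + √258) ≈ 17.998*I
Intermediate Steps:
√(√(16 + 242) - 340) = √(√258 - 340) = √(-340 + √258)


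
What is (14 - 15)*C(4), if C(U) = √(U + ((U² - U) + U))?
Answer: -2*√5 ≈ -4.4721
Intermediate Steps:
C(U) = √(U + U²)
(14 - 15)*C(4) = (14 - 15)*√(4*(1 + 4)) = -√(4*5) = -√20 = -2*√5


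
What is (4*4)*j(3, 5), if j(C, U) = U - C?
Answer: 32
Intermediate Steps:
(4*4)*j(3, 5) = (4*4)*(5 - 1*3) = 16*(5 - 3) = 16*2 = 32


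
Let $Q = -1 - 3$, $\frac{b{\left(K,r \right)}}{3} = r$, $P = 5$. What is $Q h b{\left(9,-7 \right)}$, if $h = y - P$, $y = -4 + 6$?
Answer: $-252$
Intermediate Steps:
$b{\left(K,r \right)} = 3 r$
$y = 2$
$Q = -4$ ($Q = -1 - 3 = -4$)
$h = -3$ ($h = 2 - 5 = -3$)
$Q h b{\left(9,-7 \right)} = \left(-4\right) \left(-3\right) 3 \left(-7\right) = 12 \left(-21\right) = -252$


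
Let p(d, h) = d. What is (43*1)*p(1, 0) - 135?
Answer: -92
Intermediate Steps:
(43*1)*p(1, 0) - 135 = (43*1)*1 - 135 = 43*1 - 135 = 43 - 135 = -92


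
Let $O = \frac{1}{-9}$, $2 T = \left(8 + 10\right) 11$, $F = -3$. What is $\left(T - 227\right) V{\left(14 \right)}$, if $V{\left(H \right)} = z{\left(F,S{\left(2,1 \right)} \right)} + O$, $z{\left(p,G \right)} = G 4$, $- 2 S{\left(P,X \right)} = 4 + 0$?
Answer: $\frac{9344}{9} \approx 1038.2$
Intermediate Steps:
$T = 99$ ($T = \frac{\left(8 + 10\right) 11}{2} = \frac{18 \cdot 11}{2} = \frac{1}{2} \cdot 198 = 99$)
$S{\left(P,X \right)} = -2$ ($S{\left(P,X \right)} = - \frac{4 + 0}{2} = \left(- \frac{1}{2}\right) 4 = -2$)
$z{\left(p,G \right)} = 4 G$
$O = - \frac{1}{9} \approx -0.11111$
$V{\left(H \right)} = - \frac{73}{9}$ ($V{\left(H \right)} = 4 \left(-2\right) - \frac{1}{9} = -8 - \frac{1}{9} = - \frac{73}{9}$)
$\left(T - 227\right) V{\left(14 \right)} = \left(99 - 227\right) \left(- \frac{73}{9}\right) = \left(-128\right) \left(- \frac{73}{9}\right) = \frac{9344}{9}$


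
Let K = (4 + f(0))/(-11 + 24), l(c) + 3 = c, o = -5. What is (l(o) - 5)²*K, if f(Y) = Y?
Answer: 52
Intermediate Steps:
l(c) = -3 + c
K = 4/13 (K = (4 + 0)/(-11 + 24) = 4/13 ≈ 0.30769)
(l(o) - 5)²*K = ((-3 - 5) - 5)²*(4/13) = (-8 - 5)²*(4/13) = (-13)²*(4/13) = 169*(4/13) = 52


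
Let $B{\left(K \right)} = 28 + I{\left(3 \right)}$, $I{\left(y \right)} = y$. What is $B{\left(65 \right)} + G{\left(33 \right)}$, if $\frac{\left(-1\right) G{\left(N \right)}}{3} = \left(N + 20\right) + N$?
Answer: $-227$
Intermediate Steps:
$G{\left(N \right)} = -60 - 6 N$ ($G{\left(N \right)} = - 3 \left(\left(N + 20\right) + N\right) = - 3 \left(\left(20 + N\right) + N\right) = - 3 \left(20 + 2 N\right) = -60 - 6 N$)
$B{\left(K \right)} = 31$ ($B{\left(K \right)} = 28 + 3 = 31$)
$B{\left(65 \right)} + G{\left(33 \right)} = 31 - 258 = -227$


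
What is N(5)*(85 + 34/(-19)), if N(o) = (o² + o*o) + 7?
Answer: 4743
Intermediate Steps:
N(o) = 7 + 2*o² (N(o) = (o² + o²) + 7 = 2*o² + 7 = 7 + 2*o²)
N(5)*(85 + 34/(-19)) = (7 + 2*5²)*(85 + 34/(-19)) = (7 + 2*25)*(85 + 34*(-1/19)) = (7 + 50)*(85 - 34/19) = 57*(1581/19) = 4743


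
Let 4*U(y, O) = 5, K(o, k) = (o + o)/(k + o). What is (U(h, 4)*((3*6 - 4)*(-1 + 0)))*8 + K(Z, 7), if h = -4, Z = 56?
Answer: -1244/9 ≈ -138.22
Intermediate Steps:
K(o, k) = 2*o/(k + o) (K(o, k) = (2*o)/(k + o) = 2*o/(k + o))
U(y, O) = 5/4 (U(y, O) = (¼)*5 = 5/4)
(U(h, 4)*((3*6 - 4)*(-1 + 0)))*8 + K(Z, 7) = (5*((3*6 - 4)*(-1 + 0))/4)*8 + 2*56/(7 + 56) = (5*((18 - 4)*(-1))/4)*8 + 2*56/63 = (5*(14*(-1))/4)*8 + 2*56*(1/63) = ((5/4)*(-14))*8 + 16/9 = -35/2*8 + 16/9 = -140 + 16/9 = -1244/9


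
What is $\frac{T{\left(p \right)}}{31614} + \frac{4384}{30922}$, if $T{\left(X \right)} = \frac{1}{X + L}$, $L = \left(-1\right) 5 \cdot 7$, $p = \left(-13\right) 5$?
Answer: $\frac{6929773339}{48878405400} \approx 0.14178$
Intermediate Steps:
$p = -65$
$L = -35$ ($L = \left(-5\right) 7 = -35$)
$T{\left(X \right)} = \frac{1}{-35 + X}$ ($T{\left(X \right)} = \frac{1}{X - 35} = \frac{1}{-35 + X}$)
$\frac{T{\left(p \right)}}{31614} + \frac{4384}{30922} = \frac{1}{\left(-35 - 65\right) 31614} + \frac{4384}{30922} = \frac{1}{-100} \cdot \frac{1}{31614} + 4384 \cdot \frac{1}{30922} = \left(- \frac{1}{100}\right) \frac{1}{31614} + \frac{2192}{15461} = - \frac{1}{3161400} + \frac{2192}{15461} = \frac{6929773339}{48878405400}$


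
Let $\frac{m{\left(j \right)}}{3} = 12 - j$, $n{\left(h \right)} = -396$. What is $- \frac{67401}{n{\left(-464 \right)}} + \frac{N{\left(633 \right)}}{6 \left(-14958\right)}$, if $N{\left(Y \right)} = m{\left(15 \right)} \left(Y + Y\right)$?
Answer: $\frac{6228001}{36564} \approx 170.33$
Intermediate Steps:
$m{\left(j \right)} = 36 - 3 j$ ($m{\left(j \right)} = 3 \left(12 - j\right) = 36 - 3 j$)
$N{\left(Y \right)} = - 18 Y$ ($N{\left(Y \right)} = \left(36 - 45\right) \left(Y + Y\right) = \left(36 - 45\right) 2 Y = - 9 \cdot 2 Y = - 18 Y$)
$- \frac{67401}{n{\left(-464 \right)}} + \frac{N{\left(633 \right)}}{6 \left(-14958\right)} = - \frac{67401}{-396} + \frac{\left(-18\right) 633}{6 \left(-14958\right)} = \left(-67401\right) \left(- \frac{1}{396}\right) - \frac{11394}{-89748} = \frac{7489}{44} - - \frac{211}{1662} = \frac{7489}{44} + \frac{211}{1662} = \frac{6228001}{36564}$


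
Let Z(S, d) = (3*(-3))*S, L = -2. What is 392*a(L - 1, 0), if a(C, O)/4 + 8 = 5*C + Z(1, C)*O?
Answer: -36064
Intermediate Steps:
Z(S, d) = -9*S
a(C, O) = -32 - 36*O + 20*C (a(C, O) = -32 + 4*(5*C + (-9*1)*O) = -32 + 4*(5*C - 9*O) = -32 + 4*(-9*O + 5*C) = -32 + (-36*O + 20*C) = -32 - 36*O + 20*C)
392*a(L - 1, 0) = 392*(-32 - 36*0 + 20*(-2 - 1)) = 392*(-32 + 0 + 20*(-3)) = 392*(-32 + 0 - 60) = 392*(-92) = -36064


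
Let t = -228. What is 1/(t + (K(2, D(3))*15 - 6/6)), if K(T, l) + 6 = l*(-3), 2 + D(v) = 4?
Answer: -1/409 ≈ -0.0024450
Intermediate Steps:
D(v) = 2 (D(v) = -2 + 4 = 2)
K(T, l) = -6 - 3*l (K(T, l) = -6 + l*(-3) = -6 - 3*l)
1/(t + (K(2, D(3))*15 - 6/6)) = 1/(-228 + ((-6 - 3*2)*15 - 6/6)) = 1/(-228 + ((-6 - 6)*15 - 6*⅙)) = 1/(-228 + (-12*15 - 1)) = 1/(-228 + (-180 - 1)) = 1/(-228 - 181) = 1/(-409) = -1/409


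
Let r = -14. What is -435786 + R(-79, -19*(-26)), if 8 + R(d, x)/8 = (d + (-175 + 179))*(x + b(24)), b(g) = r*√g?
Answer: -732250 + 16800*√6 ≈ -6.9110e+5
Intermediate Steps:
b(g) = -14*√g
R(d, x) = -64 + 8*(4 + d)*(x - 28*√6) (R(d, x) = -64 + 8*((d + (-175 + 179))*(x - 28*√6)) = -64 + 8*((d + 4)*(x - 28*√6)) = -64 + 8*((4 + d)*(x - 28*√6)) = -64 + 8*(4 + d)*(x - 28*√6))
-435786 + R(-79, -19*(-26)) = -435786 + (-64 - 896*√6 + 32*(-19*(-26)) - 224*(-79)*√6 + 8*(-79)*(-19*(-26))) = -435786 + (-64 - 896*√6 + 32*494 + 17696*√6 + 8*(-79)*494) = -435786 + (-64 - 896*√6 + 15808 + 17696*√6 - 312208) = -435786 + (-296464 + 16800*√6) = -732250 + 16800*√6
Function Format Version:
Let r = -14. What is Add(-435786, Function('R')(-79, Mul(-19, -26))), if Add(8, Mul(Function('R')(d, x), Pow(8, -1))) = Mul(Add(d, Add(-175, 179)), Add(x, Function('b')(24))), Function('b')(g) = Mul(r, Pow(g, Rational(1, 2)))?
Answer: Add(-732250, Mul(16800, Pow(6, Rational(1, 2)))) ≈ -6.9110e+5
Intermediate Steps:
Function('b')(g) = Mul(-14, Pow(g, Rational(1, 2)))
Function('R')(d, x) = Add(-64, Mul(8, Add(4, d), Add(x, Mul(-28, Pow(6, Rational(1, 2)))))) (Function('R')(d, x) = Add(-64, Mul(8, Mul(Add(d, Add(-175, 179)), Add(x, Mul(-14, Pow(24, Rational(1, 2))))))) = Add(-64, Mul(8, Mul(Add(d, 4), Add(x, Mul(-14, Mul(2, Pow(6, Rational(1, 2)))))))) = Add(-64, Mul(8, Mul(Add(4, d), Add(x, Mul(-28, Pow(6, Rational(1, 2))))))) = Add(-64, Mul(8, Add(4, d), Add(x, Mul(-28, Pow(6, Rational(1, 2)))))))
Add(-435786, Function('R')(-79, Mul(-19, -26))) = Add(-435786, Add(-64, Mul(-896, Pow(6, Rational(1, 2))), Mul(32, Mul(-19, -26)), Mul(-224, -79, Pow(6, Rational(1, 2))), Mul(8, -79, Mul(-19, -26)))) = Add(-435786, Add(-64, Mul(-896, Pow(6, Rational(1, 2))), Mul(32, 494), Mul(17696, Pow(6, Rational(1, 2))), Mul(8, -79, 494))) = Add(-435786, Add(-64, Mul(-896, Pow(6, Rational(1, 2))), 15808, Mul(17696, Pow(6, Rational(1, 2))), -312208)) = Add(-435786, Add(-296464, Mul(16800, Pow(6, Rational(1, 2))))) = Add(-732250, Mul(16800, Pow(6, Rational(1, 2))))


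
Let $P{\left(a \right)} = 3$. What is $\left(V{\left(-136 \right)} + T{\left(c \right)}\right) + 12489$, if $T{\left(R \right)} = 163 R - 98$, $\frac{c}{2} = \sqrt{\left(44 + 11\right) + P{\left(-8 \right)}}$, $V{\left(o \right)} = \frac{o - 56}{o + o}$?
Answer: $\frac{210659}{17} + 326 \sqrt{58} \approx 14874.0$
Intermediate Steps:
$V{\left(o \right)} = \frac{-56 + o}{2 o}$
$c = 2 \sqrt{58}$ ($c = 2 \sqrt{\left(44 + 11\right) + 3} = 2 \sqrt{55 + 3} = 2 \sqrt{58} \approx 15.232$)
$T{\left(R \right)} = -98 + 163 R$
$\left(V{\left(-136 \right)} + T{\left(c \right)}\right) + 12489 = \left(\frac{-56 - 136}{2 \left(-136\right)} - \left(98 - 163 \cdot 2 \sqrt{58}\right)\right) + 12489 = \left(\frac{1}{2} \left(- \frac{1}{136}\right) \left(-192\right) - \left(98 - 326 \sqrt{58}\right)\right) + 12489 = \left(\frac{12}{17} - \left(98 - 326 \sqrt{58}\right)\right) + 12489 = \left(- \frac{1654}{17} + 326 \sqrt{58}\right) + 12489 = \frac{210659}{17} + 326 \sqrt{58}$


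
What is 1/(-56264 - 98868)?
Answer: -1/155132 ≈ -6.4461e-6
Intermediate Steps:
1/(-56264 - 98868) = 1/(-155132) = -1/155132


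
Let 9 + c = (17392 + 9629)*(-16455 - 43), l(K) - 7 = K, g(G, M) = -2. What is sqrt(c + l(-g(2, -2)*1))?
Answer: I*sqrt(445792458) ≈ 21114.0*I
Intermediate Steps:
l(K) = 7 + K
c = -445792467 (c = -9 + (17392 + 9629)*(-16455 - 43) = -9 + 27021*(-16498) = -9 - 445792458 = -445792467)
sqrt(c + l(-g(2, -2)*1)) = sqrt(-445792467 + (7 - 1*(-2)*1)) = sqrt(-445792467 + (7 + 2*1)) = sqrt(-445792467 + (7 + 2)) = sqrt(-445792467 + 9) = sqrt(-445792458) = I*sqrt(445792458)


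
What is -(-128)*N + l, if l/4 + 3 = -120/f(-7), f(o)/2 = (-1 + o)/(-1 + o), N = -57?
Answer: -7548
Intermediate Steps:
f(o) = 2 (f(o) = 2*((-1 + o)/(-1 + o)) = 2*1 = 2)
l = -252 (l = -12 + 4*(-120/2) = -12 + 4*(-120*½) = -12 + 4*(-60) = -12 - 240 = -252)
-(-128)*N + l = -(-128)*(-57) - 252 = -128*57 - 252 = -7296 - 252 = -7548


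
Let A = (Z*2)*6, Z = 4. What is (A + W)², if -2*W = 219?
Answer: 15129/4 ≈ 3782.3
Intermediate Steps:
W = -219/2 (W = -½*219 = -219/2 ≈ -109.50)
A = 48 (A = (4*2)*6 = 8*6 = 48)
(A + W)² = (48 - 219/2)² = (-123/2)² = 15129/4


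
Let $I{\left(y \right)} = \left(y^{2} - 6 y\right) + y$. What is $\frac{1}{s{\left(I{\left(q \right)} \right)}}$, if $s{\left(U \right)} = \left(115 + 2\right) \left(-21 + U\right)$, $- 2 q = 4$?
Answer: $- \frac{1}{819} \approx -0.001221$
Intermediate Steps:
$q = -2$ ($q = \left(- \frac{1}{2}\right) 4 = -2$)
$I{\left(y \right)} = y^{2} - 5 y$
$s{\left(U \right)} = -2457 + 117 U$ ($s{\left(U \right)} = 117 \left(-21 + U\right) = -2457 + 117 U$)
$\frac{1}{s{\left(I{\left(q \right)} \right)}} = \frac{1}{-2457 + 117 \left(- 2 \left(-5 - 2\right)\right)} = \frac{1}{-2457 + 117 \left(\left(-2\right) \left(-7\right)\right)} = \frac{1}{-2457 + 117 \cdot 14} = \frac{1}{-2457 + 1638} = \frac{1}{-819} = - \frac{1}{819}$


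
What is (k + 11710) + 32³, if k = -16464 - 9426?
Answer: 18588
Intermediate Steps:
k = -25890
(k + 11710) + 32³ = (-25890 + 11710) + 32³ = -14180 + 32768 = 18588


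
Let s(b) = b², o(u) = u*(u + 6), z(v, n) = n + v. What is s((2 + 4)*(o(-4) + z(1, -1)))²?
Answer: 5308416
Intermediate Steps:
o(u) = u*(6 + u)
s((2 + 4)*(o(-4) + z(1, -1)))² = (((2 + 4)*(-4*(6 - 4) + (-1 + 1)))²)² = ((6*(-4*2 + 0))²)² = ((6*(-8 + 0))²)² = ((6*(-8))²)² = ((-48)²)² = 2304² = 5308416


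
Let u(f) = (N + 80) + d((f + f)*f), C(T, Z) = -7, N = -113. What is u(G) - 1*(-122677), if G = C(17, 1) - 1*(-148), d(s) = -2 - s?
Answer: 82880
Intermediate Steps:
G = 141 (G = -7 - 1*(-148) = -7 + 148 = 141)
u(f) = -35 - 2*f² (u(f) = (-113 + 80) + (-2 - (f + f)*f) = -33 + (-2 - 2*f*f) = -33 + (-2 - 2*f²) = -35 - 2*f²)
u(G) - 1*(-122677) = (-35 - 2*141²) - 1*(-122677) = (-35 - 2*19881) + 122677 = (-35 - 39762) + 122677 = -39797 + 122677 = 82880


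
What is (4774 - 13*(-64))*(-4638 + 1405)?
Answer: -18124198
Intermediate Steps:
(4774 - 13*(-64))*(-4638 + 1405) = (4774 + 832)*(-3233) = 5606*(-3233) = -18124198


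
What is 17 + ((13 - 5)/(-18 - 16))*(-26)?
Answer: 393/17 ≈ 23.118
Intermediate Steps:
17 + ((13 - 5)/(-18 - 16))*(-26) = 17 + (8/(-34))*(-26) = 17 + (8*(-1/34))*(-26) = 17 - 4/17*(-26) = 17 + 104/17 = 393/17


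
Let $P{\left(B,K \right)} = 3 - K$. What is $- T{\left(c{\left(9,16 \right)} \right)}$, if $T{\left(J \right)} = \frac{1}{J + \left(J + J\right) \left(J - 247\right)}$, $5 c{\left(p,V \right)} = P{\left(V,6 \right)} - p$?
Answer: $- \frac{25}{29868} \approx -0.00083702$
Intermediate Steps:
$c{\left(p,V \right)} = - \frac{3}{5} - \frac{p}{5}$ ($c{\left(p,V \right)} = \frac{\left(3 - 6\right) - p}{5} = \frac{-3 - p}{5} = - \frac{3}{5} - \frac{p}{5}$)
$T{\left(J \right)} = \frac{1}{J + 2 J \left(-247 + J\right)}$
$- T{\left(c{\left(9,16 \right)} \right)} = - \frac{1}{\left(- \frac{3}{5} - \frac{9}{5}\right) \left(-493 + 2 \left(- \frac{3}{5} - \frac{9}{5}\right)\right)} = - \frac{1}{\left(- \frac{12}{5}\right) \left(-493 + 2 \left(- \frac{12}{5}\right)\right)} = - \frac{-5}{12 \left(-493 - \frac{24}{5}\right)} = - \frac{-5}{12 \left(- \frac{2489}{5}\right)} = - \frac{\left(-5\right) \left(-5\right)}{12 \cdot 2489} = \left(-1\right) \frac{25}{29868} = - \frac{25}{29868}$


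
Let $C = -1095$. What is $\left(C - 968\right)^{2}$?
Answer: $4255969$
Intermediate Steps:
$\left(C - 968\right)^{2} = \left(-1095 - 968\right)^{2} = \left(-2063\right)^{2} = 4255969$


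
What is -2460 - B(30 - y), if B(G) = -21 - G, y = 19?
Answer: -2428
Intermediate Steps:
-2460 - B(30 - y) = -2460 - (-21 - (30 - 1*19)) = -2460 - (-21 - (30 - 19)) = -2460 - (-21 - 1*11) = -2460 - (-21 - 11) = -2460 - 1*(-32) = -2460 + 32 = -2428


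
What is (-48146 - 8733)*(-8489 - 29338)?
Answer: 2151561933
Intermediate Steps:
(-48146 - 8733)*(-8489 - 29338) = -56879*(-37827) = 2151561933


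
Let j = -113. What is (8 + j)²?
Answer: 11025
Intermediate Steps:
(8 + j)² = (8 - 113)² = (-105)² = 11025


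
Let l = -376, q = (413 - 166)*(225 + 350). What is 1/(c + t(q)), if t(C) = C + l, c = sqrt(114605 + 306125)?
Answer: 141649/20064018471 - sqrt(420730)/20064018471 ≈ 7.0275e-6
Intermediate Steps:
q = 142025 (q = 247*575 = 142025)
c = sqrt(420730) ≈ 648.64
t(C) = -376 + C (t(C) = C - 376 = -376 + C)
1/(c + t(q)) = 1/(sqrt(420730) + (-376 + 142025)) = 1/(sqrt(420730) + 141649) = 1/(141649 + sqrt(420730))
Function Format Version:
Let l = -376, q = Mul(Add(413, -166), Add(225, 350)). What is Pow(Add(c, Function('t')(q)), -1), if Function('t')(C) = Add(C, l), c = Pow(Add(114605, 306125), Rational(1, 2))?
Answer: Add(Rational(141649, 20064018471), Mul(Rational(-1, 20064018471), Pow(420730, Rational(1, 2)))) ≈ 7.0275e-6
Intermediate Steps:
q = 142025 (q = Mul(247, 575) = 142025)
c = Pow(420730, Rational(1, 2)) ≈ 648.64
Function('t')(C) = Add(-376, C) (Function('t')(C) = Add(C, -376) = Add(-376, C))
Pow(Add(c, Function('t')(q)), -1) = Pow(Add(Pow(420730, Rational(1, 2)), Add(-376, 142025)), -1) = Pow(Add(Pow(420730, Rational(1, 2)), 141649), -1) = Pow(Add(141649, Pow(420730, Rational(1, 2))), -1)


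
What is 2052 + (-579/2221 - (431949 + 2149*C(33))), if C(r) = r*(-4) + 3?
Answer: -339093975/2221 ≈ -1.5268e+5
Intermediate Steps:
C(r) = 3 - 4*r (C(r) = -4*r + 3 = 3 - 4*r)
2052 + (-579/2221 - (431949 + 2149*C(33))) = 2052 + (-579/2221 - (438396 - 283668)) = 2052 + (-579*1/2221 - 2149/(1/((3 - 132) + 201))) = 2052 + (-579/2221 - 2149/(1/(-129 + 201))) = 2052 + (-579/2221 - 2149/(1/72)) = 2052 + (-579/2221 - 2149/1/72) = 2052 + (-579/2221 - 2149*72) = 2052 + (-579/2221 - 154728) = 2052 - 343651467/2221 = -339093975/2221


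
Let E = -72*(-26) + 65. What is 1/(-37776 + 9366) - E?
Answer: -55030171/28410 ≈ -1937.0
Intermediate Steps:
E = 1937 (E = 1872 + 65 = 1937)
1/(-37776 + 9366) - E = 1/(-37776 + 9366) - 1*1937 = 1/(-28410) - 1937 = -1/28410 - 1937 = -55030171/28410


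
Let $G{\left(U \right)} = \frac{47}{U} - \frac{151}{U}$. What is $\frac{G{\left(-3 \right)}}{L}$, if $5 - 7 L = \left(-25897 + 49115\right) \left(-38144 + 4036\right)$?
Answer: $\frac{728}{2375758647} \approx 3.0643 \cdot 10^{-7}$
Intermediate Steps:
$G{\left(U \right)} = - \frac{104}{U}$
$L = \frac{791919549}{7}$ ($L = \frac{5}{7} - \frac{\left(-25897 + 49115\right) \left(-38144 + 4036\right)}{7} = \frac{5}{7} - \frac{23218 \left(-34108\right)}{7} = \frac{5}{7} - - \frac{791919544}{7} = \frac{5}{7} + \frac{791919544}{7} = \frac{791919549}{7} \approx 1.1313 \cdot 10^{8}$)
$\frac{G{\left(-3 \right)}}{L} = \frac{\left(-104\right) \frac{1}{-3}}{\frac{791919549}{7}} = \left(-104\right) \left(- \frac{1}{3}\right) \frac{7}{791919549} = \frac{104}{3} \cdot \frac{7}{791919549} = \frac{728}{2375758647}$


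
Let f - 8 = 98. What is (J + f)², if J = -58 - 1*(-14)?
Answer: 3844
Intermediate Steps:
f = 106 (f = 8 + 98 = 106)
J = -44 (J = -58 + 14 = -44)
(J + f)² = (-44 + 106)² = 62² = 3844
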